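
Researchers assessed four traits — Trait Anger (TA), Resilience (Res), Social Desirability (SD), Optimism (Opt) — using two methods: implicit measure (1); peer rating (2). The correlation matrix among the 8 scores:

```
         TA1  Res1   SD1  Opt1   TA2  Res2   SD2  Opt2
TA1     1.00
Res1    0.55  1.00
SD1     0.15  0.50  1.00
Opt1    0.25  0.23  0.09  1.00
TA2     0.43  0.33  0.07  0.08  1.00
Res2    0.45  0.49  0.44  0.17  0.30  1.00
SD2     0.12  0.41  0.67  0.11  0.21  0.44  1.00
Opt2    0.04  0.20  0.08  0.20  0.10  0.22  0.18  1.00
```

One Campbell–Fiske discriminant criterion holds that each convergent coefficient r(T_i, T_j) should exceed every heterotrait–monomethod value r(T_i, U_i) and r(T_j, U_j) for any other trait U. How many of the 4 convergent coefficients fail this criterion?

Each convergent coefficient versus the relevant comparison correlations:
TA (methods 1·2): 0.43 vs {0.55, 0.30, 0.15, 0.21, 0.25, 0.10} → fail.
Res (methods 1·2): 0.49 vs {0.55, 0.30, 0.50, 0.44, 0.23, 0.22} → fail.
SD (methods 1·2): 0.67 vs {0.15, 0.21, 0.50, 0.44, 0.09, 0.18} → pass.
Opt (methods 1·2): 0.20 vs {0.25, 0.10, 0.23, 0.22, 0.09, 0.18} → fail.
3 of 4 fail.

3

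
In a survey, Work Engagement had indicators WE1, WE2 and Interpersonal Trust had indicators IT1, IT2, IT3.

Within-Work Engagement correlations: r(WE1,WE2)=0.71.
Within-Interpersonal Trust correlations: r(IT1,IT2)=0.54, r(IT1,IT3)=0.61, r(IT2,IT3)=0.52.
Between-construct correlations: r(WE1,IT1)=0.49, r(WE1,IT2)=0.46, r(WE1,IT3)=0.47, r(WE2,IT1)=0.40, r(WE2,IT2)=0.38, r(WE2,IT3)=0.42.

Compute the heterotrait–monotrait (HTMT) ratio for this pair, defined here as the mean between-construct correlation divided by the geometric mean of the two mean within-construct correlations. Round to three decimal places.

Mean heterotrait r = 2.62/6 = 0.4367.
Mean within-WE = 0.71/1 = 0.7100; mean within-IT = 1.67/3 = 0.5567.
Geometric mean = √(0.7100 × 0.5567) = 0.6287.
HTMT = 0.4367 / 0.6287 = 0.695.

0.695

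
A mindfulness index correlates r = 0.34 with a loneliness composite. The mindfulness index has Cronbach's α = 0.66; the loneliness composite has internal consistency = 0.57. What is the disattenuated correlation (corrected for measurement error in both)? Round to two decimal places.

0.55

r_true = r_obs / √(r_xx · r_yy) = 0.34 / √(0.66 × 0.57) = 0.34 / √0.3762 = 0.34 / 0.6134 ≈ 0.55.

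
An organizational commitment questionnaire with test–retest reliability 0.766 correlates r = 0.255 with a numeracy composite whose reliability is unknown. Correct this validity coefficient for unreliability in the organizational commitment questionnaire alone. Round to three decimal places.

0.291

Single correction: r_c = r_obs / √r_xx = 0.255 / √0.766 = 0.255 / 0.8752 ≈ 0.291.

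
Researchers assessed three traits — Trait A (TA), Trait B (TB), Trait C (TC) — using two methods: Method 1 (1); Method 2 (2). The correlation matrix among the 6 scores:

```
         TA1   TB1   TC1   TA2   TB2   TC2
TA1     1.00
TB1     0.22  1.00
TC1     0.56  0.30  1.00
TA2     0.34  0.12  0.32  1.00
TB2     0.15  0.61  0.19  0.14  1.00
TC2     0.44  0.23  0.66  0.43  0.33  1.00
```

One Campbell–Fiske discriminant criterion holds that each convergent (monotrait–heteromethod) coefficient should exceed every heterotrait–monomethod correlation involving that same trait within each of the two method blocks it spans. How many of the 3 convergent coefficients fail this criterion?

1

Convergent coefficients and their comparison sets:
TA (methods 1·2): 0.34 vs {0.22, 0.14, 0.56, 0.43} → fail.
TB (methods 1·2): 0.61 vs {0.22, 0.14, 0.30, 0.33} → pass.
TC (methods 1·2): 0.66 vs {0.56, 0.43, 0.30, 0.33} → pass.
1 of 3 fail.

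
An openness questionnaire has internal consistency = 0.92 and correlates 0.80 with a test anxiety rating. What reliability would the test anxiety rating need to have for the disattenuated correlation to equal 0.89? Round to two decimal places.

0.88

r_true = r_obs / √(r_xx · r_yy) ⇒ 0.89 = 0.80 / √(0.92 · r_yy).
√(0.92 · r_yy) = 0.80 / 0.89 = 0.8989; 0.92 · r_yy = 0.8080; r_yy = 0.8080 / 0.92 ≈ 0.88.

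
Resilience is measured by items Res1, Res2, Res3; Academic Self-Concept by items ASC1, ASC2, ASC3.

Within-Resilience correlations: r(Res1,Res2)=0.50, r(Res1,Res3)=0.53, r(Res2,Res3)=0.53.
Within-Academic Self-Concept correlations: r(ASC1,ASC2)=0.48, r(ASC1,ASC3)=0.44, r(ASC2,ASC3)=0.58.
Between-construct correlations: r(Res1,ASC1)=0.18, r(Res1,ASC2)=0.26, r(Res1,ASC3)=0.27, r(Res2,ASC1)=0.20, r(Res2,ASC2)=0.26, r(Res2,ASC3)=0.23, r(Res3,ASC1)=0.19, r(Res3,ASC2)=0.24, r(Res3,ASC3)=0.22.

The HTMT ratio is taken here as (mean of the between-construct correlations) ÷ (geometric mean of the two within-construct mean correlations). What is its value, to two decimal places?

Between-construct mean = 2.05/9 = 0.2278.
Mean within-Res = 1.56/3 = 0.5200; mean within-ASC = 1.50/3 = 0.5000.
Geometric mean = √(0.5200 × 0.5000) = 0.5099.
HTMT = 0.2278 / 0.5099 = 0.45.

0.45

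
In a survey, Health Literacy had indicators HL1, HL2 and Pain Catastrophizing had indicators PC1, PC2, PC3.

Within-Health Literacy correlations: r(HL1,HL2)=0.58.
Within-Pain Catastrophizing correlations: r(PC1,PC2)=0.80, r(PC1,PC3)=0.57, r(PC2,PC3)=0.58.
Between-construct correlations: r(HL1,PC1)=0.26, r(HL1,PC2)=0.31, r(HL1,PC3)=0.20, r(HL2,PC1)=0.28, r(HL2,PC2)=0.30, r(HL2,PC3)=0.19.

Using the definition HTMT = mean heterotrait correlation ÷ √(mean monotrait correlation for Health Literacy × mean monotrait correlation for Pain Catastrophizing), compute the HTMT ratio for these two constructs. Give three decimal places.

0.418

Mean between = 1.54/6 = 0.2567.
Mean within-HL = 0.58/1 = 0.5800; mean within-PC = 1.95/3 = 0.6500.
Geometric mean = √(0.5800 × 0.6500) = 0.6140.
HTMT = 0.2567 / 0.6140 = 0.418.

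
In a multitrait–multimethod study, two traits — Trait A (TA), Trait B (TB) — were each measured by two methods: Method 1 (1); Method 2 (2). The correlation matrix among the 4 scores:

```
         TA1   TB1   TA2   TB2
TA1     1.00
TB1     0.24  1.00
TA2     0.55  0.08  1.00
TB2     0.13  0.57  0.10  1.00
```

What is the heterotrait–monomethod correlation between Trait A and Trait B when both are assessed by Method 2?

Different traits, same method: r(TA2, TB2) = 0.10.

0.10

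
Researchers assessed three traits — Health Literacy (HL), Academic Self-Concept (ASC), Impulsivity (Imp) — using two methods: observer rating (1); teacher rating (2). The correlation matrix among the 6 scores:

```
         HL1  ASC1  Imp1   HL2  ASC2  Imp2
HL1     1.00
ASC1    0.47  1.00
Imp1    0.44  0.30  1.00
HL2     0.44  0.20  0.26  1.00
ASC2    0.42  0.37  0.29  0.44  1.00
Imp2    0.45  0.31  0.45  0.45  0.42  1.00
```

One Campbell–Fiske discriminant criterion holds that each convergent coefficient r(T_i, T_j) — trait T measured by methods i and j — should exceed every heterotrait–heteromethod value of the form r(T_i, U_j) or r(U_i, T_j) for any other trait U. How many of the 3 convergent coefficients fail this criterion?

3

Convergent coefficients and their comparison sets:
HL (methods 1·2): 0.44 vs {0.42, 0.20, 0.45, 0.26} → fail.
ASC (methods 1·2): 0.37 vs {0.20, 0.42, 0.31, 0.29} → fail.
Imp (methods 1·2): 0.45 vs {0.26, 0.45, 0.29, 0.31} → fail.
3 of 3 fail.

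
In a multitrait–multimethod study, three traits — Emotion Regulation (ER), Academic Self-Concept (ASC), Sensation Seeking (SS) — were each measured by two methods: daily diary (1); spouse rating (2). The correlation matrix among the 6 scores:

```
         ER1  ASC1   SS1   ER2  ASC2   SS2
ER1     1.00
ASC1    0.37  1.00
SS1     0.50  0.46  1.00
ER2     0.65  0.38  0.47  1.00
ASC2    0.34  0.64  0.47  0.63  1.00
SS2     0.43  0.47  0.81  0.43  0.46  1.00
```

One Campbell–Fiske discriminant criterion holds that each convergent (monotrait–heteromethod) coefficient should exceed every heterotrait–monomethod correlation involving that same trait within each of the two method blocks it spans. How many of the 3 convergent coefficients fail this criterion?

Convergent coefficients and their comparison sets:
ER (methods 1·2): 0.65 vs {0.37, 0.63, 0.50, 0.43} → pass.
ASC (methods 1·2): 0.64 vs {0.37, 0.63, 0.46, 0.46} → pass.
SS (methods 1·2): 0.81 vs {0.50, 0.43, 0.46, 0.46} → pass.
0 of 3 fail.

0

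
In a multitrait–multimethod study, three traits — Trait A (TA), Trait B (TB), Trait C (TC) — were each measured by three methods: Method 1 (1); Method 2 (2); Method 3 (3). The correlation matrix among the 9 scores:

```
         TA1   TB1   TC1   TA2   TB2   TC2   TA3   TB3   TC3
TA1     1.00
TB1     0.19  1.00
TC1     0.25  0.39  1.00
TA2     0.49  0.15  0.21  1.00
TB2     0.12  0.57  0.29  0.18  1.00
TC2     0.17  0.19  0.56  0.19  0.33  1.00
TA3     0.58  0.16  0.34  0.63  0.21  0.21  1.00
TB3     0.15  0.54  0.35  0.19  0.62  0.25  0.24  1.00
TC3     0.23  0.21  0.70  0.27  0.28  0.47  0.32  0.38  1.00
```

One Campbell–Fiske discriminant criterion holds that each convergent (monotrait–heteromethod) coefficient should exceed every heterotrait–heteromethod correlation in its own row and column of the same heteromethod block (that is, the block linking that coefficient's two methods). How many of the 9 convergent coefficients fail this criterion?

0

Checking each validity diagonal entry against its comparison values:
TA (methods 1·2): 0.49 vs {0.12, 0.15, 0.17, 0.21} → pass.
TA (methods 1·3): 0.58 vs {0.15, 0.16, 0.23, 0.34} → pass.
TA (methods 2·3): 0.63 vs {0.19, 0.21, 0.27, 0.21} → pass.
TB (methods 1·2): 0.57 vs {0.15, 0.12, 0.19, 0.29} → pass.
TB (methods 1·3): 0.54 vs {0.16, 0.15, 0.21, 0.35} → pass.
TB (methods 2·3): 0.62 vs {0.21, 0.19, 0.28, 0.25} → pass.
TC (methods 1·2): 0.56 vs {0.21, 0.17, 0.29, 0.19} → pass.
TC (methods 1·3): 0.70 vs {0.34, 0.23, 0.35, 0.21} → pass.
TC (methods 2·3): 0.47 vs {0.21, 0.27, 0.25, 0.28} → pass.
0 of 9 fail.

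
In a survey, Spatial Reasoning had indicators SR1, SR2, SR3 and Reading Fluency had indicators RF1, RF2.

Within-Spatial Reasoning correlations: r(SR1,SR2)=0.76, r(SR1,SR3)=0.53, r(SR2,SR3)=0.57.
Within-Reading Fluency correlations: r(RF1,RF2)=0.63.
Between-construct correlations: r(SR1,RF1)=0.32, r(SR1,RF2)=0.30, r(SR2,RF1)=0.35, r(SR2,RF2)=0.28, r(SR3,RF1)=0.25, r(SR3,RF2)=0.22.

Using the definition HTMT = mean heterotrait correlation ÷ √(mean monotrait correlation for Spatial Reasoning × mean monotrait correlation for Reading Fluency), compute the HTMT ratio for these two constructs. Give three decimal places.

0.459

Mean between = 1.72/6 = 0.2867.
Mean within-SR = 1.86/3 = 0.6200; mean within-RF = 0.63/1 = 0.6300.
Geometric mean = √(0.6200 × 0.6300) = 0.6250.
HTMT = 0.2867 / 0.6250 = 0.459.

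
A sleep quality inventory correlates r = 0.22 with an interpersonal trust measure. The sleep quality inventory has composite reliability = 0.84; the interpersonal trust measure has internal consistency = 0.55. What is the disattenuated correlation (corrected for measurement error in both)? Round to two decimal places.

r_true = r_obs / √(r_xx · r_yy) = 0.22 / √(0.84 × 0.55) = 0.22 / √0.4620 = 0.22 / 0.6797 ≈ 0.32.

0.32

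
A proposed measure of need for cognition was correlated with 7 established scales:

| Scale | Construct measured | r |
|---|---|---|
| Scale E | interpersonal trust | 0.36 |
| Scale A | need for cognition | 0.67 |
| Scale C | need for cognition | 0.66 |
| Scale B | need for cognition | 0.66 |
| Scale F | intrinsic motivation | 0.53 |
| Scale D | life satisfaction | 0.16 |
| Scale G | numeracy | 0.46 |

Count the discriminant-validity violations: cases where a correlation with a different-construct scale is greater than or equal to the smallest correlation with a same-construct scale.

0

Convergent (same construct = need for cognition): Scale A, Scale C, Scale B.
Smallest convergent = 0.66. Discriminant values: 0.36, 0.53, 0.16, 0.46; count ≥ 0.66 → 0.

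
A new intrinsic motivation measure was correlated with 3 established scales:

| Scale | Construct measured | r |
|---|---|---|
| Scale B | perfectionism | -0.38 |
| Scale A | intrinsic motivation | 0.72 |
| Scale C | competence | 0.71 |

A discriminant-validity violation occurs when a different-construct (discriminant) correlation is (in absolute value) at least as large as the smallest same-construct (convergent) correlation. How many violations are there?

0

Convergent (same construct = intrinsic motivation): Scale A.
Smallest convergent = 0.72. Discriminant |r|: 0.38, 0.71; count ≥ 0.72 → 0.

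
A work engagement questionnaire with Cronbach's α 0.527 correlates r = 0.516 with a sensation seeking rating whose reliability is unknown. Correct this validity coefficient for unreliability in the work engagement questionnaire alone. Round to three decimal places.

Single correction: r_c = r_obs / √r_xx = 0.516 / √0.527 = 0.516 / 0.7259 ≈ 0.711.

0.711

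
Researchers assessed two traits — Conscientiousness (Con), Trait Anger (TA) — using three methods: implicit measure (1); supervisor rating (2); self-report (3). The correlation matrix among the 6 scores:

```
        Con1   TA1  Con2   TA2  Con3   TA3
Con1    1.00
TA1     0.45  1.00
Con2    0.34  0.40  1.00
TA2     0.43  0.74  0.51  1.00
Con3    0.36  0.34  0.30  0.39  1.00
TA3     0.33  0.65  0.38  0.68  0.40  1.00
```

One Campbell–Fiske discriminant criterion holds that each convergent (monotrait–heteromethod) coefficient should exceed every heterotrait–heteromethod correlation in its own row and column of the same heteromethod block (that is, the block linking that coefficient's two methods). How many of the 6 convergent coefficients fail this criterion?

Checking each validity diagonal entry against its comparison values:
Con (methods 1·2): 0.34 vs {0.43, 0.40} → fail.
Con (methods 1·3): 0.36 vs {0.33, 0.34} → pass.
Con (methods 2·3): 0.30 vs {0.38, 0.39} → fail.
TA (methods 1·2): 0.74 vs {0.40, 0.43} → pass.
TA (methods 1·3): 0.65 vs {0.34, 0.33} → pass.
TA (methods 2·3): 0.68 vs {0.39, 0.38} → pass.
2 of 6 fail.

2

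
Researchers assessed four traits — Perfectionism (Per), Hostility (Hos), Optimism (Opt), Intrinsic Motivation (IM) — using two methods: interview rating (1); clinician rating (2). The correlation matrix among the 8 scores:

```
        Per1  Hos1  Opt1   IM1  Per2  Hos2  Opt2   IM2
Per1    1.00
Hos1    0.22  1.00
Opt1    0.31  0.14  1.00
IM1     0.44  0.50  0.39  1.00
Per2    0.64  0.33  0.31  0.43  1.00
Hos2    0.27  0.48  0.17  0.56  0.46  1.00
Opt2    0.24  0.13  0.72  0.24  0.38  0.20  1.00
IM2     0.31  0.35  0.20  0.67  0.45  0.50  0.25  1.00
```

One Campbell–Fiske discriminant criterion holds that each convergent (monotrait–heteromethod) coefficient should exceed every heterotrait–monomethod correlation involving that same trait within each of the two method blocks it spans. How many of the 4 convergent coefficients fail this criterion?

Convergent coefficients and their comparison sets:
Per (methods 1·2): 0.64 vs {0.22, 0.46, 0.31, 0.38, 0.44, 0.45} → pass.
Hos (methods 1·2): 0.48 vs {0.22, 0.46, 0.14, 0.20, 0.50, 0.50} → fail.
Opt (methods 1·2): 0.72 vs {0.31, 0.38, 0.14, 0.20, 0.39, 0.25} → pass.
IM (methods 1·2): 0.67 vs {0.44, 0.45, 0.50, 0.50, 0.39, 0.25} → pass.
1 of 4 fail.

1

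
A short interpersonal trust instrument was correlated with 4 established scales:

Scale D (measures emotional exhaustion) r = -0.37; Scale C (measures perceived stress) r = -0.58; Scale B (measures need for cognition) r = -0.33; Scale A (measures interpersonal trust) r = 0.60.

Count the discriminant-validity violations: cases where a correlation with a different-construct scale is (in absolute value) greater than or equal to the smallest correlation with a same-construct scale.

Convergent (same construct = interpersonal trust): Scale A.
Smallest convergent = 0.60. Discriminant |r|: 0.37, 0.58, 0.33; count ≥ 0.60 → 0.

0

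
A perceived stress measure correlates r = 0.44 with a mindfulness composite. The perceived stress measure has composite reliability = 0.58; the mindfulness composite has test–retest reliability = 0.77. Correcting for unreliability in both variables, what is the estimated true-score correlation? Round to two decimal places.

0.66

r_true = r_obs / √(r_xx · r_yy) = 0.44 / √(0.58 × 0.77) = 0.44 / √0.4466 = 0.44 / 0.6683 ≈ 0.66.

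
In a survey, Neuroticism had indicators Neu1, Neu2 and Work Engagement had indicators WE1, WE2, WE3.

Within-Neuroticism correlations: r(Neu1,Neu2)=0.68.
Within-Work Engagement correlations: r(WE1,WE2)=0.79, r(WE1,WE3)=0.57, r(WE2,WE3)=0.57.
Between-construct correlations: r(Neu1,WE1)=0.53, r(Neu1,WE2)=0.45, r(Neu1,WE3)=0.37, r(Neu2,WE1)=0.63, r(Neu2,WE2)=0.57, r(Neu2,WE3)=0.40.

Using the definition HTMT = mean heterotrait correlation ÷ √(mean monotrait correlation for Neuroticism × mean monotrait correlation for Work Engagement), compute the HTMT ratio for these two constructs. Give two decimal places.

Mean between = 2.95/6 = 0.4917.
Mean within-Neu = 0.68/1 = 0.6800; mean within-WE = 1.93/3 = 0.6433.
Geometric mean = √(0.6800 × 0.6433) = 0.6614.
HTMT = 0.4917 / 0.6614 = 0.74.

0.74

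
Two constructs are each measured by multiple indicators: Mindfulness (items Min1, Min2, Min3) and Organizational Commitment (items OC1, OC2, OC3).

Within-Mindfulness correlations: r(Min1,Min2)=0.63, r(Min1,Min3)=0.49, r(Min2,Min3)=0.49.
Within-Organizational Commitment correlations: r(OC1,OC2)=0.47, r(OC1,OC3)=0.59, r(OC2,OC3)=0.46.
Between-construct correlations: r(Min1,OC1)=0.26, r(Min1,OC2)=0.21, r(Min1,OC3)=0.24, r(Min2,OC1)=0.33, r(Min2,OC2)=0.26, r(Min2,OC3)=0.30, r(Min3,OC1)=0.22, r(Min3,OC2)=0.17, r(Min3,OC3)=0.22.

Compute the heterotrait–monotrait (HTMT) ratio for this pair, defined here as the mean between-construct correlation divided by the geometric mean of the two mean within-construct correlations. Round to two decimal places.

0.47

Mean between = 2.21/9 = 0.2456.
Mean within-Min = 1.61/3 = 0.5367; mean within-OC = 1.52/3 = 0.5067.
Geometric mean = √(0.5367 × 0.5067) = 0.5215.
HTMT = 0.2456 / 0.5215 = 0.47.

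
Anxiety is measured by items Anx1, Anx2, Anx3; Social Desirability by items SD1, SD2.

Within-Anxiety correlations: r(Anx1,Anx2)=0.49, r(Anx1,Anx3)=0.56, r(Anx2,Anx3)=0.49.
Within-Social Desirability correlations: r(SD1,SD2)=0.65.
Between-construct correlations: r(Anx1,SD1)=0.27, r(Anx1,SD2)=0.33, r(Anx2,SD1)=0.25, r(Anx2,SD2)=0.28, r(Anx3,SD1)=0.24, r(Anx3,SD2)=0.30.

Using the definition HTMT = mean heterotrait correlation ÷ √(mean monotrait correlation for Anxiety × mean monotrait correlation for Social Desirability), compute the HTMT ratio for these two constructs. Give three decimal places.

0.482

Mean between = 1.67/6 = 0.2783.
Mean within-Anx = 1.54/3 = 0.5133; mean within-SD = 0.65/1 = 0.6500.
Geometric mean = √(0.5133 × 0.6500) = 0.5776.
HTMT = 0.2783 / 0.5776 = 0.482.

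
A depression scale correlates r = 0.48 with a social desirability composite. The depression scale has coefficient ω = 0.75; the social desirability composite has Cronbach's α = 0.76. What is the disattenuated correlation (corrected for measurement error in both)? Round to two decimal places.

0.64

r_true = r_obs / √(r_xx · r_yy) = 0.48 / √(0.75 × 0.76) = 0.48 / √0.5700 = 0.48 / 0.7550 ≈ 0.64.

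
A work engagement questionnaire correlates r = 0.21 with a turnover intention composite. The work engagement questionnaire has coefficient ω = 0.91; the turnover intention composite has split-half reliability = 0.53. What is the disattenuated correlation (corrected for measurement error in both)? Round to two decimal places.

r_true = r_obs / √(r_xx · r_yy) = 0.21 / √(0.91 × 0.53) = 0.21 / √0.4823 = 0.21 / 0.6945 ≈ 0.30.

0.30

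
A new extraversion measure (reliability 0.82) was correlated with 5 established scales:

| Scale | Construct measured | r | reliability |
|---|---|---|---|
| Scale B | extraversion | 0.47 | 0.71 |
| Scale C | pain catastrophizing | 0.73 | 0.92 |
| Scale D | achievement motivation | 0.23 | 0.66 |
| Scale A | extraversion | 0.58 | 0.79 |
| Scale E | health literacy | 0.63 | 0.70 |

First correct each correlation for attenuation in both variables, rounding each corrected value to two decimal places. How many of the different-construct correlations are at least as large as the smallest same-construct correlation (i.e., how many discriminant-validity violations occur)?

2

Disattenuated r (r / √(r_scale · r_new)):
  Scale B (conv): 0.47 / √(0.71·0.82) = 0.62
  Scale C (disc): 0.73 / √(0.92·0.82) = 0.84
  Scale D (disc): 0.23 / √(0.66·0.82) = 0.31
  Scale A (conv): 0.58 / √(0.79·0.82) = 0.72
  Scale E (disc): 0.63 / √(0.70·0.82) = 0.83
Smallest convergent = 0.62. Discriminant values: 0.84, 0.31, 0.83; count ≥ 0.62 → 2.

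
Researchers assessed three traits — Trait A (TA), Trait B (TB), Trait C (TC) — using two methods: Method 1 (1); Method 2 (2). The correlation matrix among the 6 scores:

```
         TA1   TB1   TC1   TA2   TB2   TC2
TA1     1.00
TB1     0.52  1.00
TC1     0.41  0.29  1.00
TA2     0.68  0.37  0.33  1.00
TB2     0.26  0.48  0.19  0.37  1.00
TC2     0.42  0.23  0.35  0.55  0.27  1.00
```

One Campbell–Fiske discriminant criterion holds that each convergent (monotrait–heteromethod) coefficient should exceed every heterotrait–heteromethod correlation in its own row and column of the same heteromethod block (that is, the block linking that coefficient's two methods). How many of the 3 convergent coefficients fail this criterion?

1

Checking each validity diagonal entry against its comparison values:
TA (methods 1·2): 0.68 vs {0.26, 0.37, 0.42, 0.33} → pass.
TB (methods 1·2): 0.48 vs {0.37, 0.26, 0.23, 0.19} → pass.
TC (methods 1·2): 0.35 vs {0.33, 0.42, 0.19, 0.23} → fail.
1 of 3 fail.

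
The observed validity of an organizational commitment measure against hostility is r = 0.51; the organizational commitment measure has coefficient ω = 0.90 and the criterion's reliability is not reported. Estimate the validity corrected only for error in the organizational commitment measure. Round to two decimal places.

0.54

Single correction: r_c = r_obs / √r_xx = 0.51 / √0.90 = 0.51 / 0.9487 ≈ 0.54.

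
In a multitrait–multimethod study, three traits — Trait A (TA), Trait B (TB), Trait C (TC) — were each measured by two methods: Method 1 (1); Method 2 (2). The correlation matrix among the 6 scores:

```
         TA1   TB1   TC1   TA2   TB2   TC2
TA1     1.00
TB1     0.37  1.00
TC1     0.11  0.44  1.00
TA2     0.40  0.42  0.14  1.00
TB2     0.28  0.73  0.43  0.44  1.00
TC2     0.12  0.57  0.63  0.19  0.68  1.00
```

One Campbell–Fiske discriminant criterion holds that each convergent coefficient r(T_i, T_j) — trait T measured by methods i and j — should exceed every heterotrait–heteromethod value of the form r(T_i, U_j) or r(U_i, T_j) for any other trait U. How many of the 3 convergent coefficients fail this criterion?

1

Checking each validity diagonal entry against its comparison values:
TA (methods 1·2): 0.40 vs {0.28, 0.42, 0.12, 0.14} → fail.
TB (methods 1·2): 0.73 vs {0.42, 0.28, 0.57, 0.43} → pass.
TC (methods 1·2): 0.63 vs {0.14, 0.12, 0.43, 0.57} → pass.
1 of 3 fail.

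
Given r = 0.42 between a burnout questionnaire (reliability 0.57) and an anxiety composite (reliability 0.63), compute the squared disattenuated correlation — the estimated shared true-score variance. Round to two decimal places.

Disattenuated r = 0.42 / √(0.57 × 0.63) = 0.42 / 0.5992 = 0.7009.
Shared true-score variance = 0.7009² = 0.4913 ≈ 0.49.

0.49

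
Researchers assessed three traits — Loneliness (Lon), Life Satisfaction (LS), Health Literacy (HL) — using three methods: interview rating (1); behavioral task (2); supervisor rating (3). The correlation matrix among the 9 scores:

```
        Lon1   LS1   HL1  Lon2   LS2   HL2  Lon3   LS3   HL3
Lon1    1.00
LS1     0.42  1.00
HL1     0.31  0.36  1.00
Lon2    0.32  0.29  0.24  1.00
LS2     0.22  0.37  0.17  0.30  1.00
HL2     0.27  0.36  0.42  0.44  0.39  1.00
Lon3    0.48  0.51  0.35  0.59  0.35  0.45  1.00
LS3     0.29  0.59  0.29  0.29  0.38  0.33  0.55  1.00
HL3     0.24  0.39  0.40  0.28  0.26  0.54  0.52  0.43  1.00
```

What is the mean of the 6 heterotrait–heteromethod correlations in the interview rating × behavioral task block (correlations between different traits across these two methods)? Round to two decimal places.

0.26

HTHM values (method 1 × method 2): 0.22, 0.27, 0.29, 0.36, 0.24, 0.17; mean = 1.55/6 = 0.26.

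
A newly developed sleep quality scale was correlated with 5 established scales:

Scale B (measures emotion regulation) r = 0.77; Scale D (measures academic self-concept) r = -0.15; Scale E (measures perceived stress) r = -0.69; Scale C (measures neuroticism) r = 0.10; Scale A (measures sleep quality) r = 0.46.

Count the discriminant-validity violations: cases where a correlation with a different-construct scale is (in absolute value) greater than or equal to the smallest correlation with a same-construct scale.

Convergent (same construct = sleep quality): Scale A.
Smallest convergent = 0.46. Discriminant |r|: 0.77, 0.15, 0.69, 0.10; count ≥ 0.46 → 2.

2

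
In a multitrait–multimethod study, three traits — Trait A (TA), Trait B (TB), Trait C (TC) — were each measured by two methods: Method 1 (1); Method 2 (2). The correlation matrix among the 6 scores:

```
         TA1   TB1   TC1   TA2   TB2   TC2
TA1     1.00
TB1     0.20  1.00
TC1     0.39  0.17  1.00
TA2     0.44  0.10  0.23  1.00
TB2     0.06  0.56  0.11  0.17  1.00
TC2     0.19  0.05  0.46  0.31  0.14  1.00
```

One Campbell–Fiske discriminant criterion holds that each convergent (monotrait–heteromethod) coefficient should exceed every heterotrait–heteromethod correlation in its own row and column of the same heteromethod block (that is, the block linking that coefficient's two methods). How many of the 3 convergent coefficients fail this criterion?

Convergent coefficients and their comparison sets:
TA (methods 1·2): 0.44 vs {0.06, 0.10, 0.19, 0.23} → pass.
TB (methods 1·2): 0.56 vs {0.10, 0.06, 0.05, 0.11} → pass.
TC (methods 1·2): 0.46 vs {0.23, 0.19, 0.11, 0.05} → pass.
0 of 3 fail.

0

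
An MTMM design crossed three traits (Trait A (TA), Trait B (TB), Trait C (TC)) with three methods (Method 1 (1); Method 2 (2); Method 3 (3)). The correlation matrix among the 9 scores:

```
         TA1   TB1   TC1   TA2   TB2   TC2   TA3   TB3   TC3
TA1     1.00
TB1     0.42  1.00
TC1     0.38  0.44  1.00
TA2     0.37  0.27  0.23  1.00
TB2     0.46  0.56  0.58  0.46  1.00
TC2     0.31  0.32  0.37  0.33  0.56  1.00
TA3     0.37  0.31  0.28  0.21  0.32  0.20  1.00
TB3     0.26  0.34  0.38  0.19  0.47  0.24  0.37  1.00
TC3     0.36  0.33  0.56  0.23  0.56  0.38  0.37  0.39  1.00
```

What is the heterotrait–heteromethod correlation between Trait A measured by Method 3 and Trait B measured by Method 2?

Different traits and methods: r(TA3, TB2) = 0.32.

0.32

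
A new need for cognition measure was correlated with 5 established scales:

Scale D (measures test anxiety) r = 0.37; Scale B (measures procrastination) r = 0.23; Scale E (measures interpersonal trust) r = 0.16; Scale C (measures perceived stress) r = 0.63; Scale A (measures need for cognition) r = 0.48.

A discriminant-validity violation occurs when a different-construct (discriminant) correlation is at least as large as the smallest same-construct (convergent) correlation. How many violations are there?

1

Convergent (same construct = need for cognition): Scale A.
Smallest convergent = 0.48. Discriminant values: 0.37, 0.23, 0.16, 0.63; count ≥ 0.48 → 1.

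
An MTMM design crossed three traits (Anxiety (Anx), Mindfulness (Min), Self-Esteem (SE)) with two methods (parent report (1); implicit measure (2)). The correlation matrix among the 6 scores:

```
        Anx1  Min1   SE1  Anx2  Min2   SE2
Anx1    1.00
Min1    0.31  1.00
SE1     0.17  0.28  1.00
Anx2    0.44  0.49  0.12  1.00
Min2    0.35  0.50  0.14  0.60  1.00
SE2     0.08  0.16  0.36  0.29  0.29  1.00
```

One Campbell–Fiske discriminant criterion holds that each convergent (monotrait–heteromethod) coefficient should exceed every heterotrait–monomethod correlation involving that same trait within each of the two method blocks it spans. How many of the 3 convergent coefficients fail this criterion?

Each convergent coefficient versus the relevant comparison correlations:
Anx (methods 1·2): 0.44 vs {0.31, 0.60, 0.17, 0.29} → fail.
Min (methods 1·2): 0.50 vs {0.31, 0.60, 0.28, 0.29} → fail.
SE (methods 1·2): 0.36 vs {0.17, 0.29, 0.28, 0.29} → pass.
2 of 3 fail.

2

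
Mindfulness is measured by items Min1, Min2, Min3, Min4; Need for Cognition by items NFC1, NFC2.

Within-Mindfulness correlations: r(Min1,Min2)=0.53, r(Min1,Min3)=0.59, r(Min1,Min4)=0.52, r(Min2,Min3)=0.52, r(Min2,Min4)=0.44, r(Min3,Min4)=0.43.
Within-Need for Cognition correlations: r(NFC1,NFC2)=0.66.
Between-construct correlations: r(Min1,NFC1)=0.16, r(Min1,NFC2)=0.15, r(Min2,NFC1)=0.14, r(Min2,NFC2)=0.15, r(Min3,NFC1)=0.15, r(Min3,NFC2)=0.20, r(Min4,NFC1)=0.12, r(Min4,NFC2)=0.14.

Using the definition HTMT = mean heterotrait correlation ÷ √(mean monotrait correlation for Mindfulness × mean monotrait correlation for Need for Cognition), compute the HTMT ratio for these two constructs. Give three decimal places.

Between-construct mean = 1.21/8 = 0.1513.
Mean within-Min = 3.03/6 = 0.5050; mean within-NFC = 0.66/1 = 0.6600.
Geometric mean = √(0.5050 × 0.6600) = 0.5773.
HTMT = 0.1513 / 0.5773 = 0.262.

0.262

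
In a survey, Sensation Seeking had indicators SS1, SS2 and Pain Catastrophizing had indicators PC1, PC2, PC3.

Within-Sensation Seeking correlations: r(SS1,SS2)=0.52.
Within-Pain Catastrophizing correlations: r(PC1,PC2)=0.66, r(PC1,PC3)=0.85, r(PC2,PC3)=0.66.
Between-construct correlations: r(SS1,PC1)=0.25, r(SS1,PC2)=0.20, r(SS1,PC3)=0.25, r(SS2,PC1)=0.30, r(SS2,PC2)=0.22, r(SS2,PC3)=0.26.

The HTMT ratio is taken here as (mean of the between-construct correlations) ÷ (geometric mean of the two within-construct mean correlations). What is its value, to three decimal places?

Between-construct mean = 1.48/6 = 0.2467.
Mean within-SS = 0.52/1 = 0.5200; mean within-PC = 2.17/3 = 0.7233.
Geometric mean = √(0.5200 × 0.7233) = 0.6133.
HTMT = 0.2467 / 0.6133 = 0.402.

0.402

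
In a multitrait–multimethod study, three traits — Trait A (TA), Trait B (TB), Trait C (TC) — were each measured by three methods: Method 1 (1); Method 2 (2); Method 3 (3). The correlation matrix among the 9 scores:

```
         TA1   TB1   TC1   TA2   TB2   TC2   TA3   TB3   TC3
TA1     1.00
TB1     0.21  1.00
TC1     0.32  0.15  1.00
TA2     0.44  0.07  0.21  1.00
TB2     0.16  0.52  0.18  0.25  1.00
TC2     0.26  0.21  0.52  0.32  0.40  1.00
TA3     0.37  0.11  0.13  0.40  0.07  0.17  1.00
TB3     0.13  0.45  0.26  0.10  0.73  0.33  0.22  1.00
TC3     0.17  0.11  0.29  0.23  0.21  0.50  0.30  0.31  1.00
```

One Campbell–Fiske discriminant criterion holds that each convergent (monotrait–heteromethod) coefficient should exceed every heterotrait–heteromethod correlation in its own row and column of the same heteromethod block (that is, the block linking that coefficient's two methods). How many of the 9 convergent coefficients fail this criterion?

Each convergent coefficient versus the relevant comparison correlations:
TA (methods 1·2): 0.44 vs {0.16, 0.07, 0.26, 0.21} → pass.
TA (methods 1·3): 0.37 vs {0.13, 0.11, 0.17, 0.13} → pass.
TA (methods 2·3): 0.40 vs {0.10, 0.07, 0.23, 0.17} → pass.
TB (methods 1·2): 0.52 vs {0.07, 0.16, 0.21, 0.18} → pass.
TB (methods 1·3): 0.45 vs {0.11, 0.13, 0.11, 0.26} → pass.
TB (methods 2·3): 0.73 vs {0.07, 0.10, 0.21, 0.33} → pass.
TC (methods 1·2): 0.52 vs {0.21, 0.26, 0.18, 0.21} → pass.
TC (methods 1·3): 0.29 vs {0.13, 0.17, 0.26, 0.11} → pass.
TC (methods 2·3): 0.50 vs {0.17, 0.23, 0.33, 0.21} → pass.
0 of 9 fail.

0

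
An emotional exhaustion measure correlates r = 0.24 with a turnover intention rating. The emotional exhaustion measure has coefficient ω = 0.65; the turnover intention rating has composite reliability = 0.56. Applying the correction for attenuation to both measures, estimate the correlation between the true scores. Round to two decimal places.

r_true = r_obs / √(r_xx · r_yy) = 0.24 / √(0.65 × 0.56) = 0.24 / √0.3640 = 0.24 / 0.6033 ≈ 0.40.

0.40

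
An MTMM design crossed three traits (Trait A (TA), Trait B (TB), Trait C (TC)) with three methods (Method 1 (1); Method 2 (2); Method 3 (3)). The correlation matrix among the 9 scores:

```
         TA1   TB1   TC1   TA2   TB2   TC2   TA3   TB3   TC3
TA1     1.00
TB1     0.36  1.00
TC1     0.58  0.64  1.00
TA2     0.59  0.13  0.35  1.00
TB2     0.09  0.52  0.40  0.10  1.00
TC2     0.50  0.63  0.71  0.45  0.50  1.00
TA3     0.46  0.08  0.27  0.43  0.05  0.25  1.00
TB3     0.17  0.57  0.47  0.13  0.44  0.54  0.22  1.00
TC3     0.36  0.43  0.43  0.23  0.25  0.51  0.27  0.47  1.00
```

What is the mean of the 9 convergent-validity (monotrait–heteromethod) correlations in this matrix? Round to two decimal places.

0.52

Convergent values: 0.59, 0.46, 0.43, 0.52, 0.57, 0.44, 0.71, 0.43, 0.51; mean = 4.66/9 = 0.52.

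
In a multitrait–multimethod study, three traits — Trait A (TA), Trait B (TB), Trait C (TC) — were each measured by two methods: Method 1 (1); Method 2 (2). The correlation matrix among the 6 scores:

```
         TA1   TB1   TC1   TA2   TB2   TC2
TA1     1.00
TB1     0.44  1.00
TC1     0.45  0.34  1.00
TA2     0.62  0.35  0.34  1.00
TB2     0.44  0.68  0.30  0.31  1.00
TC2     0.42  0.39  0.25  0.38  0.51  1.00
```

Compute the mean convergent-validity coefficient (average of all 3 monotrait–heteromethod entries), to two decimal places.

Convergent values: 0.62, 0.68, 0.25; mean = 1.55/3 = 0.52.

0.52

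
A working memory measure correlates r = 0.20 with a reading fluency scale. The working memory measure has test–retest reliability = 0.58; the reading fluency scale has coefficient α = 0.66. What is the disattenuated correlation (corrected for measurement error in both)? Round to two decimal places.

0.32

r_true = r_obs / √(r_xx · r_yy) = 0.20 / √(0.58 × 0.66) = 0.20 / √0.3828 = 0.20 / 0.6187 ≈ 0.32.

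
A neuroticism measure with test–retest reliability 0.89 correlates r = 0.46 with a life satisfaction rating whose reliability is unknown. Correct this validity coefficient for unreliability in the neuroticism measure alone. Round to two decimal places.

0.49

Single correction: r_c = r_obs / √r_xx = 0.46 / √0.89 = 0.46 / 0.9434 ≈ 0.49.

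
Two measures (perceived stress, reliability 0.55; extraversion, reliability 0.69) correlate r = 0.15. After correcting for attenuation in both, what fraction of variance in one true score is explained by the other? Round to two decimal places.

0.06

Disattenuated r = 0.15 / √(0.55 × 0.69) = 0.15 / 0.6160 = 0.2435.
Shared true-score variance = 0.2435² = 0.0593 ≈ 0.06.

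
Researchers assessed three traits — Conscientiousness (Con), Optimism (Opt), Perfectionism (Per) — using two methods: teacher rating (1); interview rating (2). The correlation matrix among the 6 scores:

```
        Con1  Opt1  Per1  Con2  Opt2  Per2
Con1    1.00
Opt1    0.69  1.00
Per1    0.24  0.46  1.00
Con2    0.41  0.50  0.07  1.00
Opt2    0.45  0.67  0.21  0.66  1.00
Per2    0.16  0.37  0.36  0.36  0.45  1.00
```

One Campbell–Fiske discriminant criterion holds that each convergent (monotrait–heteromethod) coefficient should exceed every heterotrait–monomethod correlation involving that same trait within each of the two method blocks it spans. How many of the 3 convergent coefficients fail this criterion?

3

Each convergent coefficient versus the relevant comparison correlations:
Con (methods 1·2): 0.41 vs {0.69, 0.66, 0.24, 0.36} → fail.
Opt (methods 1·2): 0.67 vs {0.69, 0.66, 0.46, 0.45} → fail.
Per (methods 1·2): 0.36 vs {0.24, 0.36, 0.46, 0.45} → fail.
3 of 3 fail.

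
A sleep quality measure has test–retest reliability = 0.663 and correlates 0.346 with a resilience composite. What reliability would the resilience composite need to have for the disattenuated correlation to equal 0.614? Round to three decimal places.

r_true = r_obs / √(r_xx · r_yy) ⇒ 0.614 = 0.346 / √(0.663 · r_yy).
√(0.663 · r_yy) = 0.346 / 0.614 = 0.5635; 0.663 · r_yy = 0.3175; r_yy = 0.3175 / 0.663 ≈ 0.479.

0.479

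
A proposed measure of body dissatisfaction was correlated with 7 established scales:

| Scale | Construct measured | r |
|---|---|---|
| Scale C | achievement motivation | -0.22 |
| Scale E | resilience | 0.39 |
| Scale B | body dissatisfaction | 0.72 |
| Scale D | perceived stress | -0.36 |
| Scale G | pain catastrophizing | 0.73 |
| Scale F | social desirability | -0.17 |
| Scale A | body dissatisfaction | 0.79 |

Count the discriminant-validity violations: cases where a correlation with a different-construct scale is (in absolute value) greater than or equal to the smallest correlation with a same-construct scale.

Convergent (same construct = body dissatisfaction): Scale B, Scale A.
Smallest convergent = 0.72. Discriminant |r|: 0.22, 0.39, 0.36, 0.73, 0.17; count ≥ 0.72 → 1.

1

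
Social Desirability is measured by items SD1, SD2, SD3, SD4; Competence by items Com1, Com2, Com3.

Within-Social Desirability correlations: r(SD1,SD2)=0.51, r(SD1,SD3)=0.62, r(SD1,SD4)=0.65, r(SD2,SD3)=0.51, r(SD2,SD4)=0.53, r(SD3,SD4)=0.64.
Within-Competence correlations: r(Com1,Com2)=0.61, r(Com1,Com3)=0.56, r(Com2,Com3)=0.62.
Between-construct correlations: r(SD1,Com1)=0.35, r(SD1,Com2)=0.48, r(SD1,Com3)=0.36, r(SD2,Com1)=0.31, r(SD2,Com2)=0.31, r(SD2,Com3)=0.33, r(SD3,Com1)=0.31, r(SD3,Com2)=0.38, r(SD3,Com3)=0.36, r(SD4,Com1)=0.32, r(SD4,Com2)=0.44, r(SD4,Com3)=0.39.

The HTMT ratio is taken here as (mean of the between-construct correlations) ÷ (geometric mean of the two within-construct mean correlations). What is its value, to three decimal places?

Mean heterotrait r = 4.34/12 = 0.3617.
Mean within-SD = 3.46/6 = 0.5767; mean within-Com = 1.79/3 = 0.5967.
Geometric mean = √(0.5767 × 0.5967) = 0.5866.
HTMT = 0.3617 / 0.5866 = 0.617.

0.617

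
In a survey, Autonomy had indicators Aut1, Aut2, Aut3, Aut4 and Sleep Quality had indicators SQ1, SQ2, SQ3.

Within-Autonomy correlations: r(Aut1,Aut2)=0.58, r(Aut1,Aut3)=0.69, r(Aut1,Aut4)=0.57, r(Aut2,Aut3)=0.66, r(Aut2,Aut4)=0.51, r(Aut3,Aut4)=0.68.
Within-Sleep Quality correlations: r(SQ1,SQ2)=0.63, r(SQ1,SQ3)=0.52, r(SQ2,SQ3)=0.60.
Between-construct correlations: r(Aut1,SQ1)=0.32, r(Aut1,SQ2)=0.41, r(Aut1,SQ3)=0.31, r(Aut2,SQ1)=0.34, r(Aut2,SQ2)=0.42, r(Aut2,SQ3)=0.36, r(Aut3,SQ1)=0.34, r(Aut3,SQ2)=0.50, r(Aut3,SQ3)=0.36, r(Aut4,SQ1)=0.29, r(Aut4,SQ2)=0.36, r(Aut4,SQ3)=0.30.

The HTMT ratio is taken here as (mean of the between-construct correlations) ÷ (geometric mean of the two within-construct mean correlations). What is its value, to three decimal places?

Between-construct mean = 4.31/12 = 0.3592.
Mean within-Aut = 3.69/6 = 0.6150; mean within-SQ = 1.75/3 = 0.5833.
Geometric mean = √(0.6150 × 0.5833) = 0.5989.
HTMT = 0.3592 / 0.5989 = 0.600.

0.600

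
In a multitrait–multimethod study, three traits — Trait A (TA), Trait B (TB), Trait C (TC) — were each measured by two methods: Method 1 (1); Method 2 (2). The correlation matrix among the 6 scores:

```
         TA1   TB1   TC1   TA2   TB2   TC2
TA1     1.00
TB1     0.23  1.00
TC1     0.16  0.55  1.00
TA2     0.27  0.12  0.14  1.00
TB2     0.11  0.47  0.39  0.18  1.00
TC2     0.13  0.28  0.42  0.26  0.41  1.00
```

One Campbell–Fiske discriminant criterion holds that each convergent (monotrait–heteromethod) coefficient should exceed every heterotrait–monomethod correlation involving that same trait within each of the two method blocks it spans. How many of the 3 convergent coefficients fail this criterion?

2

Checking each validity diagonal entry against its comparison values:
TA (methods 1·2): 0.27 vs {0.23, 0.18, 0.16, 0.26} → pass.
TB (methods 1·2): 0.47 vs {0.23, 0.18, 0.55, 0.41} → fail.
TC (methods 1·2): 0.42 vs {0.16, 0.26, 0.55, 0.41} → fail.
2 of 3 fail.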